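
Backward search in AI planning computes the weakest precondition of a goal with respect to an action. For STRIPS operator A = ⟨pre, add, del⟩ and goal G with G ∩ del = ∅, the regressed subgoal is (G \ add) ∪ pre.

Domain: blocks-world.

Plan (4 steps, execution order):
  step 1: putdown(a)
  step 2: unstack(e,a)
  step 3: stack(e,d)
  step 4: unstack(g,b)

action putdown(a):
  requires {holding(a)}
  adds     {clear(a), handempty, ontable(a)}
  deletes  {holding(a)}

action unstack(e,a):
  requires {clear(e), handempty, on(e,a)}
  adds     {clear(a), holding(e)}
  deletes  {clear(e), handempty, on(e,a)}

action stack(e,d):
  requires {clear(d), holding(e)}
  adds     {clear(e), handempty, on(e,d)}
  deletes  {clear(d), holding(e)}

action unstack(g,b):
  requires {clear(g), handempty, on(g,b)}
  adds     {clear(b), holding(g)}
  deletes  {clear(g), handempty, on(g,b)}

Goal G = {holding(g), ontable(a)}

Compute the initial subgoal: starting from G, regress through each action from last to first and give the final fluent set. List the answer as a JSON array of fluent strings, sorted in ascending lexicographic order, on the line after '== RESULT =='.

Regress step by step:
  through step 4 (unstack(g,b)): drop {holding(g)}, keep {ontable(a)}, require {clear(g), handempty, on(g,b)}
    → {clear(g), handempty, on(g,b), ontable(a)}
  through step 3 (stack(e,d)): drop {handempty}, keep {clear(g), on(g,b), ontable(a)}, require {clear(d), holding(e)}
    → {clear(d), clear(g), holding(e), on(g,b), ontable(a)}
  through step 2 (unstack(e,a)): drop {holding(e)}, keep {clear(d), clear(g), on(g,b), ontable(a)}, require {clear(e), handempty, on(e,a)}
    → {clear(d), clear(e), clear(g), handempty, on(e,a), on(g,b), ontable(a)}
  through step 1 (putdown(a)): drop {handempty, ontable(a)}, keep {clear(d), clear(e), clear(g), on(e,a), on(g,b)}, require {holding(a)}
    → {clear(d), clear(e), clear(g), holding(a), on(e,a), on(g,b)}

== RESULT ==
["clear(d)", "clear(e)", "clear(g)", "holding(a)", "on(e,a)", "on(g,b)"]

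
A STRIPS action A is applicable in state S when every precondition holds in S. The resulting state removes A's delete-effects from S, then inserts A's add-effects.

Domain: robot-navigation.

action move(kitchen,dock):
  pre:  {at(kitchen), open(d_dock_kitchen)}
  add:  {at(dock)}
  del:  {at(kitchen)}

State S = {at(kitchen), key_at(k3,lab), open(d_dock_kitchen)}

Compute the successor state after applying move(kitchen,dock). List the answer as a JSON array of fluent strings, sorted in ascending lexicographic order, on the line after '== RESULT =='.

Compute (S \ del) ∪ add:
  pre ⊆ S: {at(kitchen), open(d_dock_kitchen)} ⊆ S  — applicable
  S \ del = {key_at(k3,lab), open(d_dock_kitchen)}
  ∪ add   = {at(dock), key_at(k3,lab), open(d_dock_kitchen)}

== RESULT ==
["at(dock)", "key_at(k3,lab)", "open(d_dock_kitchen)"]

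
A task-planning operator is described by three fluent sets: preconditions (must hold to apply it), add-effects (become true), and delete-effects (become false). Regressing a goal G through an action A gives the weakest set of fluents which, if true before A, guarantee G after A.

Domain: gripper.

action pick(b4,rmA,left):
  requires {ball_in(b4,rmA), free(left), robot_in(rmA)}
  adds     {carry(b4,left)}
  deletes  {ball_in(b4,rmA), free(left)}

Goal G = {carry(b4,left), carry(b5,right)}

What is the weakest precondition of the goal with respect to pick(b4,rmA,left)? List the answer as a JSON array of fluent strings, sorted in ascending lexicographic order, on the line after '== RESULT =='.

Compute (G \ add) ∪ pre:
  G ∩ del = {}  (empty — regression defined)
  G \ add = {carry(b4,left), carry(b5,right)} \ {carry(b4,left)} = {carry(b5,right)}
  ∪ pre   = {carry(b5,right)} ∪ {ball_in(b4,rmA), free(left), robot_in(rmA)}
          = {ball_in(b4,rmA), carry(b5,right), free(left), robot_in(rmA)}

== RESULT ==
["ball_in(b4,rmA)", "carry(b5,right)", "free(left)", "robot_in(rmA)"]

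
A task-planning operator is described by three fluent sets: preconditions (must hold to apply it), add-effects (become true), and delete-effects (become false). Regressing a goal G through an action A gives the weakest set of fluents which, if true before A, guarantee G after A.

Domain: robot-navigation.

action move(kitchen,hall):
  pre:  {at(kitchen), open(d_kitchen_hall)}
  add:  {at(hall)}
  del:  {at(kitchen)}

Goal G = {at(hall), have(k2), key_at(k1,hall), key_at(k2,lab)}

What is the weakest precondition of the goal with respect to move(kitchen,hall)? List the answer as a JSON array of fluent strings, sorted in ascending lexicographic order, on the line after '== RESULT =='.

Compute (G \ add) ∪ pre:
  G ∩ del = {}  (empty — regression defined)
  G \ add = {at(hall), have(k2), key_at(k1,hall), key_at(k2,lab)} \ {at(hall)} = {have(k2), key_at(k1,hall), key_at(k2,lab)}
  ∪ pre   = {have(k2), key_at(k1,hall), key_at(k2,lab)} ∪ {at(kitchen), open(d_kitchen_hall)}
          = {at(kitchen), have(k2), key_at(k1,hall), key_at(k2,lab), open(d_kitchen_hall)}

== RESULT ==
["at(kitchen)", "have(k2)", "key_at(k1,hall)", "key_at(k2,lab)", "open(d_kitchen_hall)"]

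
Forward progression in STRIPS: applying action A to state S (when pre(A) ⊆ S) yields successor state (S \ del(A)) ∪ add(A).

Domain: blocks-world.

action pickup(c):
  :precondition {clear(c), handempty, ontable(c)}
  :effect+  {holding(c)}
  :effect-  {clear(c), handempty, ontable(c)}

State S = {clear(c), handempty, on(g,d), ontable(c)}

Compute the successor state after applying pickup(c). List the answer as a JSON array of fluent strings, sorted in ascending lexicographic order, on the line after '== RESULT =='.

Progress:
  pre ⊆ S: {clear(c), handempty, ontable(c)} ⊆ S  — applicable
  S \ del = {on(g,d)}
  ∪ add   = {holding(c), on(g,d)}

== RESULT ==
["holding(c)", "on(g,d)"]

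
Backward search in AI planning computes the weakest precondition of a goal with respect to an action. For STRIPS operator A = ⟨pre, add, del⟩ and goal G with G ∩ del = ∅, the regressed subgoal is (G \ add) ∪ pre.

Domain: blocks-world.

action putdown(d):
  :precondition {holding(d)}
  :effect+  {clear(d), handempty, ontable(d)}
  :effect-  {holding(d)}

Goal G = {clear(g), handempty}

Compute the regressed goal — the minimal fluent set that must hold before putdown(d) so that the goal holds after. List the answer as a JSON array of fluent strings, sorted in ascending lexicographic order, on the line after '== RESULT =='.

Compute (G \ add) ∪ pre:
  G ∩ del = {}  (empty — regression defined)
  G \ add = {clear(g), handempty} \ {clear(d), handempty, ontable(d)} = {clear(g)}
  ∪ pre   = {clear(g)} ∪ {holding(d)}
          = {clear(g), holding(d)}

== RESULT ==
["clear(g)", "holding(d)"]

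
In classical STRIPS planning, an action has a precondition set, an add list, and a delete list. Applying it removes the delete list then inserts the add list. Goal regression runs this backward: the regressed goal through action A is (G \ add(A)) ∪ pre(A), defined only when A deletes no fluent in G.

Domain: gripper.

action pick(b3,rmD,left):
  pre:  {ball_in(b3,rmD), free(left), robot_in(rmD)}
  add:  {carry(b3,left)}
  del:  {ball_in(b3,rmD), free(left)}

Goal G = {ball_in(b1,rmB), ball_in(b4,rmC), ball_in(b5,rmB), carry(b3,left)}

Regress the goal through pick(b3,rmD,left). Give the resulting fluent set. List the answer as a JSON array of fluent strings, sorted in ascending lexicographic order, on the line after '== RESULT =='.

Compute (G \ add) ∪ pre:
  G ∩ del = {}  (empty — regression defined)
  G \ add = {ball_in(b1,rmB), ball_in(b4,rmC), ball_in(b5,rmB), carry(b3,left)} \ {carry(b3,left)} = {ball_in(b1,rmB), ball_in(b4,rmC), ball_in(b5,rmB)}
  ∪ pre   = {ball_in(b1,rmB), ball_in(b4,rmC), ball_in(b5,rmB)} ∪ {ball_in(b3,rmD), free(left), robot_in(rmD)}
          = {ball_in(b1,rmB), ball_in(b3,rmD), ball_in(b4,rmC), ball_in(b5,rmB), free(left), robot_in(rmD)}

== RESULT ==
["ball_in(b1,rmB)", "ball_in(b3,rmD)", "ball_in(b4,rmC)", "ball_in(b5,rmB)", "free(left)", "robot_in(rmD)"]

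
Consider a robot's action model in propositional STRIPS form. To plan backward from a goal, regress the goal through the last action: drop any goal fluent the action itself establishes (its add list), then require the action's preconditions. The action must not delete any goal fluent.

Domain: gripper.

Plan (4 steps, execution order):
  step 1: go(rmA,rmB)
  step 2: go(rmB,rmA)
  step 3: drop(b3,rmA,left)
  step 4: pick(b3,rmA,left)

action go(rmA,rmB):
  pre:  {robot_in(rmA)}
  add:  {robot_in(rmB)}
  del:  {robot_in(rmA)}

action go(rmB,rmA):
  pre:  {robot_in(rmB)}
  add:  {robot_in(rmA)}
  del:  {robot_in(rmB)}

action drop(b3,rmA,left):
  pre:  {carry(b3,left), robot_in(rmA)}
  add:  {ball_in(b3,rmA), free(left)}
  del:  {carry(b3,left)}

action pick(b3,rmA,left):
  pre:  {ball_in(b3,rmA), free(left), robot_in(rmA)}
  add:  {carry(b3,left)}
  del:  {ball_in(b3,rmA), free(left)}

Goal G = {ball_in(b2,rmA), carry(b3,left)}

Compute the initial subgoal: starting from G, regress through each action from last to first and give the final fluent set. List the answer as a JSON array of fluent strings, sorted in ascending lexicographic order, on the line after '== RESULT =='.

Regress step by step:
  through step 4 (pick(b3,rmA,left)): drop {carry(b3,left)}, keep {ball_in(b2,rmA)}, require {ball_in(b3,rmA), free(left), robot_in(rmA)}
    → {ball_in(b2,rmA), ball_in(b3,rmA), free(left), robot_in(rmA)}
  through step 3 (drop(b3,rmA,left)): drop {ball_in(b3,rmA), free(left)}, keep {ball_in(b2,rmA), robot_in(rmA)}, require {carry(b3,left), robot_in(rmA)}
    → {ball_in(b2,rmA), carry(b3,left), robot_in(rmA)}
  through step 2 (go(rmB,rmA)): drop {robot_in(rmA)}, keep {ball_in(b2,rmA), carry(b3,left)}, require {robot_in(rmB)}
    → {ball_in(b2,rmA), carry(b3,left), robot_in(rmB)}
  through step 1 (go(rmA,rmB)): drop {robot_in(rmB)}, keep {ball_in(b2,rmA), carry(b3,left)}, require {robot_in(rmA)}
    → {ball_in(b2,rmA), carry(b3,left), robot_in(rmA)}

== RESULT ==
["ball_in(b2,rmA)", "carry(b3,left)", "robot_in(rmA)"]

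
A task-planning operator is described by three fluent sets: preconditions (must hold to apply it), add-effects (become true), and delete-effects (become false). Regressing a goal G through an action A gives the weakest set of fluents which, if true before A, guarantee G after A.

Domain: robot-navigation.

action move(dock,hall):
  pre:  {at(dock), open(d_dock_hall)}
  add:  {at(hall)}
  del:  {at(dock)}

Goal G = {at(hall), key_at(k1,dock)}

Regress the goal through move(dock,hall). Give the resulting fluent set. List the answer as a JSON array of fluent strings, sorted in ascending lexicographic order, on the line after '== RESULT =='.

Compute (G \ add) ∪ pre:
  G ∩ del = {}  (empty — regression defined)
  G \ add = {at(hall), key_at(k1,dock)} \ {at(hall)} = {key_at(k1,dock)}
  ∪ pre   = {key_at(k1,dock)} ∪ {at(dock), open(d_dock_hall)}
          = {at(dock), key_at(k1,dock), open(d_dock_hall)}

== RESULT ==
["at(dock)", "key_at(k1,dock)", "open(d_dock_hall)"]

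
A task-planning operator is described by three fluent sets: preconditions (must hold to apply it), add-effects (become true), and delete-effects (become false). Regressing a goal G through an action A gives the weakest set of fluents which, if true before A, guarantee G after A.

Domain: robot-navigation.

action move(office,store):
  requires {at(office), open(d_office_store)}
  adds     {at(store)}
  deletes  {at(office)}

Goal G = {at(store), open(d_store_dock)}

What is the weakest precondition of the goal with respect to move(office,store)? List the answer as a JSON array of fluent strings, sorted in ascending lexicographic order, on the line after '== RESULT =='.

Regress:
  G ∩ del = {}  (empty — regression defined)
  G \ add = {at(store), open(d_store_dock)} \ {at(store)} = {open(d_store_dock)}
  ∪ pre   = {open(d_store_dock)} ∪ {at(office), open(d_office_store)}
          = {at(office), open(d_office_store), open(d_store_dock)}

== RESULT ==
["at(office)", "open(d_office_store)", "open(d_store_dock)"]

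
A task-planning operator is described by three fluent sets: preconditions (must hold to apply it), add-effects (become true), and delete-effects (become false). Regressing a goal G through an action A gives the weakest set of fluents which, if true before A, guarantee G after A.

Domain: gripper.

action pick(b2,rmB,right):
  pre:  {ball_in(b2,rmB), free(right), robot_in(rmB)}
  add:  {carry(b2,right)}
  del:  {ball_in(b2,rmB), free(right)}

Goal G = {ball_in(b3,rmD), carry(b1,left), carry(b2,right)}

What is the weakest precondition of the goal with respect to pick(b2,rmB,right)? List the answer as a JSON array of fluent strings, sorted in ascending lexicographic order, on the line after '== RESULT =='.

Regress:
  G ∩ del = {}  (empty — regression defined)
  G \ add = {ball_in(b3,rmD), carry(b1,left), carry(b2,right)} \ {carry(b2,right)} = {ball_in(b3,rmD), carry(b1,left)}
  ∪ pre   = {ball_in(b3,rmD), carry(b1,left)} ∪ {ball_in(b2,rmB), free(right), robot_in(rmB)}
          = {ball_in(b2,rmB), ball_in(b3,rmD), carry(b1,left), free(right), robot_in(rmB)}

== RESULT ==
["ball_in(b2,rmB)", "ball_in(b3,rmD)", "carry(b1,left)", "free(right)", "robot_in(rmB)"]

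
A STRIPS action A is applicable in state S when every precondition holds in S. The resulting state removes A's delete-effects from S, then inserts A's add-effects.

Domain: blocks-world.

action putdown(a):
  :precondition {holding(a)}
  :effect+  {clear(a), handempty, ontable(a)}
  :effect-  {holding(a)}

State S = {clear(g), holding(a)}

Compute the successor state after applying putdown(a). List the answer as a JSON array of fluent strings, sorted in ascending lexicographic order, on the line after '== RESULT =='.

Compute (S \ del) ∪ add:
  pre ⊆ S: {holding(a)} ⊆ S  — applicable
  S \ del = {clear(g)}
  ∪ add   = {clear(a), clear(g), handempty, ontable(a)}

== RESULT ==
["clear(a)", "clear(g)", "handempty", "ontable(a)"]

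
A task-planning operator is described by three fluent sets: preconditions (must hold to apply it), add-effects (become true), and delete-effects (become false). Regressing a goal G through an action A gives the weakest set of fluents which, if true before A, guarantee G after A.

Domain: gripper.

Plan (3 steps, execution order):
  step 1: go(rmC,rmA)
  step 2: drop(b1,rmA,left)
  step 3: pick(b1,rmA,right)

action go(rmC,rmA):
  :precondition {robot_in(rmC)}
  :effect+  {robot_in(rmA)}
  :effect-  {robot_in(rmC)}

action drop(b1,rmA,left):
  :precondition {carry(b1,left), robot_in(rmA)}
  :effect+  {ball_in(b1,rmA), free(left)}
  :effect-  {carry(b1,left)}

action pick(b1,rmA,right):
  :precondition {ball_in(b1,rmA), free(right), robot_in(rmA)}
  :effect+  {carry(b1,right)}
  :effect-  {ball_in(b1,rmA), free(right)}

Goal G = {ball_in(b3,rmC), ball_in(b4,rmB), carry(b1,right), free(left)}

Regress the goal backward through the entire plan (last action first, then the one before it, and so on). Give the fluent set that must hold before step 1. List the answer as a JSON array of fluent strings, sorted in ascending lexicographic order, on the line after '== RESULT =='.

Regress step by step:
  through step 3 (pick(b1,rmA,right)): drop {carry(b1,right)}, keep {ball_in(b3,rmC), ball_in(b4,rmB), free(left)}, require {ball_in(b1,rmA), free(right), robot_in(rmA)}
    → {ball_in(b1,rmA), ball_in(b3,rmC), ball_in(b4,rmB), free(left), free(right), robot_in(rmA)}
  through step 2 (drop(b1,rmA,left)): drop {ball_in(b1,rmA), free(left)}, keep {ball_in(b3,rmC), ball_in(b4,rmB), free(right), robot_in(rmA)}, require {carry(b1,left), robot_in(rmA)}
    → {ball_in(b3,rmC), ball_in(b4,rmB), carry(b1,left), free(right), robot_in(rmA)}
  through step 1 (go(rmC,rmA)): drop {robot_in(rmA)}, keep {ball_in(b3,rmC), ball_in(b4,rmB), carry(b1,left), free(right)}, require {robot_in(rmC)}
    → {ball_in(b3,rmC), ball_in(b4,rmB), carry(b1,left), free(right), robot_in(rmC)}

== RESULT ==
["ball_in(b3,rmC)", "ball_in(b4,rmB)", "carry(b1,left)", "free(right)", "robot_in(rmC)"]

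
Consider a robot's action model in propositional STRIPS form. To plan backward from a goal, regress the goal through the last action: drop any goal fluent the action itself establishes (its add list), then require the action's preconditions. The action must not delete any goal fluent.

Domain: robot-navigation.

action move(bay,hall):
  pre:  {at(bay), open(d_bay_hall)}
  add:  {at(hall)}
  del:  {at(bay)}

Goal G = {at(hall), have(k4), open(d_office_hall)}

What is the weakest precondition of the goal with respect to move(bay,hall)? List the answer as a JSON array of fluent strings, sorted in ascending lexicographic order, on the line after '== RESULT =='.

Compute (G \ add) ∪ pre:
  G ∩ del = {}  (empty — regression defined)
  G \ add = {at(hall), have(k4), open(d_office_hall)} \ {at(hall)} = {have(k4), open(d_office_hall)}
  ∪ pre   = {have(k4), open(d_office_hall)} ∪ {at(bay), open(d_bay_hall)}
          = {at(bay), have(k4), open(d_bay_hall), open(d_office_hall)}

== RESULT ==
["at(bay)", "have(k4)", "open(d_bay_hall)", "open(d_office_hall)"]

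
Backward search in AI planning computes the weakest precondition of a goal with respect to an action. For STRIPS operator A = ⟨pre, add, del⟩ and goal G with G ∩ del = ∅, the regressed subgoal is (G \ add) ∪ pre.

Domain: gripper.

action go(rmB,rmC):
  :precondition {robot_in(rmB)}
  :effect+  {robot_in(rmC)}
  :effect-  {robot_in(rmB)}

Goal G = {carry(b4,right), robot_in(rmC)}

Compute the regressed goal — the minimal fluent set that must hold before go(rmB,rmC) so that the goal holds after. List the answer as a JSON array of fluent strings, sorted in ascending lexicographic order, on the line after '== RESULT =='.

Compute (G \ add) ∪ pre:
  G ∩ del = {}  (empty — regression defined)
  G \ add = {carry(b4,right), robot_in(rmC)} \ {robot_in(rmC)} = {carry(b4,right)}
  ∪ pre   = {carry(b4,right)} ∪ {robot_in(rmB)}
          = {carry(b4,right), robot_in(rmB)}

== RESULT ==
["carry(b4,right)", "robot_in(rmB)"]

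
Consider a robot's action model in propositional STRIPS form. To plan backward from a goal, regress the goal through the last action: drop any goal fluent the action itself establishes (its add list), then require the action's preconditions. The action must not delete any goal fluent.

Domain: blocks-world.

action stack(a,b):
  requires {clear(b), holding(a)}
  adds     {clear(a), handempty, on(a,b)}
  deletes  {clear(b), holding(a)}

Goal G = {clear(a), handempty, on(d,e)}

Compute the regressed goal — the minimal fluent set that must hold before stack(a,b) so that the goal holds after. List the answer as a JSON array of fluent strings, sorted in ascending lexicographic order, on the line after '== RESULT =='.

Compute (G \ add) ∪ pre:
  G ∩ del = {}  (empty — regression defined)
  G \ add = {clear(a), handempty, on(d,e)} \ {clear(a), handempty, on(a,b)} = {on(d,e)}
  ∪ pre   = {on(d,e)} ∪ {clear(b), holding(a)}
          = {clear(b), holding(a), on(d,e)}

== RESULT ==
["clear(b)", "holding(a)", "on(d,e)"]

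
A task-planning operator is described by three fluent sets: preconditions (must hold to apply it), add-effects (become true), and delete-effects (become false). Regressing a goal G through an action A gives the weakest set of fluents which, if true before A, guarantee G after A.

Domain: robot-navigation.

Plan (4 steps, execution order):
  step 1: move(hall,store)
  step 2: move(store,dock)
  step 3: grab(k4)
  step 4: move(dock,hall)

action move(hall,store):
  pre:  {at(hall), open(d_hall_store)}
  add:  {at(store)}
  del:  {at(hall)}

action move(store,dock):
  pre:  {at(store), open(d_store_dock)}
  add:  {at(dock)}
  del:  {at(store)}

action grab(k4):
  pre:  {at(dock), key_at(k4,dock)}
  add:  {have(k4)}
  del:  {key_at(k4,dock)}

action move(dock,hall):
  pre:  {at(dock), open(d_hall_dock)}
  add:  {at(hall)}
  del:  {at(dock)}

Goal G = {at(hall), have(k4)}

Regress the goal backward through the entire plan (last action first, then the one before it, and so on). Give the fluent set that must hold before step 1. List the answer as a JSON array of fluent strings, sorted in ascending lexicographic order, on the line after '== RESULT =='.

Regress step by step:
  through step 4 (move(dock,hall)): drop {at(hall)}, keep {have(k4)}, require {at(dock), open(d_hall_dock)}
    → {at(dock), have(k4), open(d_hall_dock)}
  through step 3 (grab(k4)): drop {have(k4)}, keep {at(dock), open(d_hall_dock)}, require {at(dock), key_at(k4,dock)}
    → {at(dock), key_at(k4,dock), open(d_hall_dock)}
  through step 2 (move(store,dock)): drop {at(dock)}, keep {key_at(k4,dock), open(d_hall_dock)}, require {at(store), open(d_store_dock)}
    → {at(store), key_at(k4,dock), open(d_hall_dock), open(d_store_dock)}
  through step 1 (move(hall,store)): drop {at(store)}, keep {key_at(k4,dock), open(d_hall_dock), open(d_store_dock)}, require {at(hall), open(d_hall_store)}
    → {at(hall), key_at(k4,dock), open(d_hall_dock), open(d_hall_store), open(d_store_dock)}

== RESULT ==
["at(hall)", "key_at(k4,dock)", "open(d_hall_dock)", "open(d_hall_store)", "open(d_store_dock)"]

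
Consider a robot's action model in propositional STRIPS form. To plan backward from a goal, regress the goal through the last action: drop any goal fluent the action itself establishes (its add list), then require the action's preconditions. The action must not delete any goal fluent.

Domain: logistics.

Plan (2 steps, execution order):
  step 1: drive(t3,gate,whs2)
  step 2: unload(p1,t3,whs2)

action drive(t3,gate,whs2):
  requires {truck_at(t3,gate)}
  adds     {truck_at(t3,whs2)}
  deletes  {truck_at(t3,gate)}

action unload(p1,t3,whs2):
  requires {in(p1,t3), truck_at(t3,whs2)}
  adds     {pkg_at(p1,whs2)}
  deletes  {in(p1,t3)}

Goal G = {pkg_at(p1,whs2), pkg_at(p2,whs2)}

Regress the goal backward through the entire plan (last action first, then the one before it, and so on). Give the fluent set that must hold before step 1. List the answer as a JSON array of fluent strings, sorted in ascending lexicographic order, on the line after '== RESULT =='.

Regress step by step:
  through step 2 (unload(p1,t3,whs2)): drop {pkg_at(p1,whs2)}, keep {pkg_at(p2,whs2)}, require {in(p1,t3), truck_at(t3,whs2)}
    → {in(p1,t3), pkg_at(p2,whs2), truck_at(t3,whs2)}
  through step 1 (drive(t3,gate,whs2)): drop {truck_at(t3,whs2)}, keep {in(p1,t3), pkg_at(p2,whs2)}, require {truck_at(t3,gate)}
    → {in(p1,t3), pkg_at(p2,whs2), truck_at(t3,gate)}

== RESULT ==
["in(p1,t3)", "pkg_at(p2,whs2)", "truck_at(t3,gate)"]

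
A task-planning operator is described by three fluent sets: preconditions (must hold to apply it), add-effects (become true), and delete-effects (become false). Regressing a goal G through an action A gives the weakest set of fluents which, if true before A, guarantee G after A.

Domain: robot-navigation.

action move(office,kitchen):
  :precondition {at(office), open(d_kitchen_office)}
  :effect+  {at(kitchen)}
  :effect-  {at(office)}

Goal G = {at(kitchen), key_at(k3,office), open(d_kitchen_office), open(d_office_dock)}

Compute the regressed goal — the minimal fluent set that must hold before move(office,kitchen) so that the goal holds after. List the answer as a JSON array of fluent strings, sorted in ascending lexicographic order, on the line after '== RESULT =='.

Regress:
  G ∩ del = {}  (empty — regression defined)
  G \ add = {at(kitchen), key_at(k3,office), open(d_kitchen_office), open(d_office_dock)} \ {at(kitchen)} = {key_at(k3,office), open(d_kitchen_office), open(d_office_dock)}
  ∪ pre   = {key_at(k3,office), open(d_kitchen_office), open(d_office_dock)} ∪ {at(office), open(d_kitchen_office)}
          = {at(office), key_at(k3,office), open(d_kitchen_office), open(d_office_dock)}

== RESULT ==
["at(office)", "key_at(k3,office)", "open(d_kitchen_office)", "open(d_office_dock)"]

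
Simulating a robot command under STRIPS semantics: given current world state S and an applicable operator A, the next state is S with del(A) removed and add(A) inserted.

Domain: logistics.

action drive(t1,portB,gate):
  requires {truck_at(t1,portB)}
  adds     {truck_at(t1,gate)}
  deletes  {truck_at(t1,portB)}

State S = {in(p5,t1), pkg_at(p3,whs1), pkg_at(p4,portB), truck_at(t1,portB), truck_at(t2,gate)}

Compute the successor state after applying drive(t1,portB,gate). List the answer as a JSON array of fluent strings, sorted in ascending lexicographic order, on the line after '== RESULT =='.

Compute (S \ del) ∪ add:
  pre ⊆ S: {truck_at(t1,portB)} ⊆ S  — applicable
  S \ del = {in(p5,t1), pkg_at(p3,whs1), pkg_at(p4,portB), truck_at(t2,gate)}
  ∪ add   = {in(p5,t1), pkg_at(p3,whs1), pkg_at(p4,portB), truck_at(t1,gate), truck_at(t2,gate)}

== RESULT ==
["in(p5,t1)", "pkg_at(p3,whs1)", "pkg_at(p4,portB)", "truck_at(t1,gate)", "truck_at(t2,gate)"]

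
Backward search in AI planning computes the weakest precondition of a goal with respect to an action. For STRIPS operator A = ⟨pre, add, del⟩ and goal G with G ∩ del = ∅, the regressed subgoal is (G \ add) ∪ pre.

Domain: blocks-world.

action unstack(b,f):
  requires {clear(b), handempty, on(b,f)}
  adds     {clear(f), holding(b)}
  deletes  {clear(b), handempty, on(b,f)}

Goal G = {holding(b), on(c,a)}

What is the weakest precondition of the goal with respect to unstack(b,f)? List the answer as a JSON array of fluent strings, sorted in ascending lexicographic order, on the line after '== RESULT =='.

Compute (G \ add) ∪ pre:
  G ∩ del = {}  (empty — regression defined)
  G \ add = {holding(b), on(c,a)} \ {clear(f), holding(b)} = {on(c,a)}
  ∪ pre   = {on(c,a)} ∪ {clear(b), handempty, on(b,f)}
          = {clear(b), handempty, on(b,f), on(c,a)}

== RESULT ==
["clear(b)", "handempty", "on(b,f)", "on(c,a)"]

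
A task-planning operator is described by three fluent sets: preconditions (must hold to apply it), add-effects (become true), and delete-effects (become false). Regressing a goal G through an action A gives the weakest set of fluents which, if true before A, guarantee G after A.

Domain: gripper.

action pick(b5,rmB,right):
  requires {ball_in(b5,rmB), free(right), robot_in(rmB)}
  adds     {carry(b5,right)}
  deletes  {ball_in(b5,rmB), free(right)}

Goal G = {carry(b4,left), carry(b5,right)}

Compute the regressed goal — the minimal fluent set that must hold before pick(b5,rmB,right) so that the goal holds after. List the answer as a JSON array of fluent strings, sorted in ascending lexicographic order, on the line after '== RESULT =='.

Regress:
  G ∩ del = {}  (empty — regression defined)
  G \ add = {carry(b4,left), carry(b5,right)} \ {carry(b5,right)} = {carry(b4,left)}
  ∪ pre   = {carry(b4,left)} ∪ {ball_in(b5,rmB), free(right), robot_in(rmB)}
          = {ball_in(b5,rmB), carry(b4,left), free(right), robot_in(rmB)}

== RESULT ==
["ball_in(b5,rmB)", "carry(b4,left)", "free(right)", "robot_in(rmB)"]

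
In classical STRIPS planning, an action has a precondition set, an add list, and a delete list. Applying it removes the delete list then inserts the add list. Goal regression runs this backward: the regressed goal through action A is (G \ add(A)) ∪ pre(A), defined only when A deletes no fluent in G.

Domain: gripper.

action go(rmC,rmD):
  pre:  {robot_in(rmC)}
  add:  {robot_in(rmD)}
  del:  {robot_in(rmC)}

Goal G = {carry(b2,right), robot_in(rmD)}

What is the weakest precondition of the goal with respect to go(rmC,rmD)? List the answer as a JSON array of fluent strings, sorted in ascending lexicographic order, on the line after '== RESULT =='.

Compute (G \ add) ∪ pre:
  G ∩ del = {}  (empty — regression defined)
  G \ add = {carry(b2,right), robot_in(rmD)} \ {robot_in(rmD)} = {carry(b2,right)}
  ∪ pre   = {carry(b2,right)} ∪ {robot_in(rmC)}
          = {carry(b2,right), robot_in(rmC)}

== RESULT ==
["carry(b2,right)", "robot_in(rmC)"]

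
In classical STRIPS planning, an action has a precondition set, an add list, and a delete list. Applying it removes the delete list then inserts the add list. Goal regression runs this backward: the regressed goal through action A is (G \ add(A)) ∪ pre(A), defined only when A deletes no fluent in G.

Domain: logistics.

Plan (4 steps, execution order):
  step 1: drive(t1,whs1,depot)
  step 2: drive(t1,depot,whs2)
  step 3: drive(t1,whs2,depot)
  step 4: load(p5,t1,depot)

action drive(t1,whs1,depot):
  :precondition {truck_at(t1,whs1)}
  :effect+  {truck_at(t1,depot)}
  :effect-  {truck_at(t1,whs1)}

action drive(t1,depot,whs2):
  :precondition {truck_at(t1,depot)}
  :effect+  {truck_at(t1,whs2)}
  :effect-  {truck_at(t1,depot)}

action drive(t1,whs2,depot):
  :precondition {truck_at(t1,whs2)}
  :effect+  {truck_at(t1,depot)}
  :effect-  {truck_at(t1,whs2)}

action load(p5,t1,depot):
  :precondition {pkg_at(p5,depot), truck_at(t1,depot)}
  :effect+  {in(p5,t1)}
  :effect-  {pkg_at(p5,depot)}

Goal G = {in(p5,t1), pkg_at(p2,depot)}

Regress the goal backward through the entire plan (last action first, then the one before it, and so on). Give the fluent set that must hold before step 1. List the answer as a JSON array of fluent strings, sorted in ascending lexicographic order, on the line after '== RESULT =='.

Work backward from the goal:
  through step 4 (load(p5,t1,depot)): drop {in(p5,t1)}, keep {pkg_at(p2,depot)}, require {pkg_at(p5,depot), truck_at(t1,depot)}
    → {pkg_at(p2,depot), pkg_at(p5,depot), truck_at(t1,depot)}
  through step 3 (drive(t1,whs2,depot)): drop {truck_at(t1,depot)}, keep {pkg_at(p2,depot), pkg_at(p5,depot)}, require {truck_at(t1,whs2)}
    → {pkg_at(p2,depot), pkg_at(p5,depot), truck_at(t1,whs2)}
  through step 2 (drive(t1,depot,whs2)): drop {truck_at(t1,whs2)}, keep {pkg_at(p2,depot), pkg_at(p5,depot)}, require {truck_at(t1,depot)}
    → {pkg_at(p2,depot), pkg_at(p5,depot), truck_at(t1,depot)}
  through step 1 (drive(t1,whs1,depot)): drop {truck_at(t1,depot)}, keep {pkg_at(p2,depot), pkg_at(p5,depot)}, require {truck_at(t1,whs1)}
    → {pkg_at(p2,depot), pkg_at(p5,depot), truck_at(t1,whs1)}

== RESULT ==
["pkg_at(p2,depot)", "pkg_at(p5,depot)", "truck_at(t1,whs1)"]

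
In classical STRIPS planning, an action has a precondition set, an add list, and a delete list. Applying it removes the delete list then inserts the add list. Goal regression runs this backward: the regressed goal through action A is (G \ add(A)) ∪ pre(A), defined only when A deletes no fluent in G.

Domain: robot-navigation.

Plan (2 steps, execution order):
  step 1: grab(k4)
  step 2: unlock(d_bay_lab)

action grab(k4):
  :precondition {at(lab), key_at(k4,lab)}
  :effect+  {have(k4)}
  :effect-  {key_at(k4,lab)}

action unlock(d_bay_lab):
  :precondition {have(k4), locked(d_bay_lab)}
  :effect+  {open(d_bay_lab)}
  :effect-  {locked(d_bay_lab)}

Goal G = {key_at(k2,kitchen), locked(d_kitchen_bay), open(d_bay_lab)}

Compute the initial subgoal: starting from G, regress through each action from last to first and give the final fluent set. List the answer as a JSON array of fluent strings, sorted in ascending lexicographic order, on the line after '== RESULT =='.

Regress step by step:
  through step 2 (unlock(d_bay_lab)): drop {open(d_bay_lab)}, keep {key_at(k2,kitchen), locked(d_kitchen_bay)}, require {have(k4), locked(d_bay_lab)}
    → {have(k4), key_at(k2,kitchen), locked(d_bay_lab), locked(d_kitchen_bay)}
  through step 1 (grab(k4)): drop {have(k4)}, keep {key_at(k2,kitchen), locked(d_bay_lab), locked(d_kitchen_bay)}, require {at(lab), key_at(k4,lab)}
    → {at(lab), key_at(k2,kitchen), key_at(k4,lab), locked(d_bay_lab), locked(d_kitchen_bay)}

== RESULT ==
["at(lab)", "key_at(k2,kitchen)", "key_at(k4,lab)", "locked(d_bay_lab)", "locked(d_kitchen_bay)"]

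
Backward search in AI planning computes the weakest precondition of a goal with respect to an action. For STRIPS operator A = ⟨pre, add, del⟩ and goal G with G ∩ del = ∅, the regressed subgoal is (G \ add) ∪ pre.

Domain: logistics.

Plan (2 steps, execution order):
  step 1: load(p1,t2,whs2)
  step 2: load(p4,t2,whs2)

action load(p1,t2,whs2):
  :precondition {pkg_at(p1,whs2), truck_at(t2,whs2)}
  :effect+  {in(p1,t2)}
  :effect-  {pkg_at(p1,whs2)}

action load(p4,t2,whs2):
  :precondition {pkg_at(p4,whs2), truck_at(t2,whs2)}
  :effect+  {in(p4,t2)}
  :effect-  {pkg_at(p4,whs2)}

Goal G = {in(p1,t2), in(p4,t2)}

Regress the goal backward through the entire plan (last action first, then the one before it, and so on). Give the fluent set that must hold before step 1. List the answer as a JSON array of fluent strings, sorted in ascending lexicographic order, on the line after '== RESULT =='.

Work backward from the goal:
  through step 2 (load(p4,t2,whs2)): drop {in(p4,t2)}, keep {in(p1,t2)}, require {pkg_at(p4,whs2), truck_at(t2,whs2)}
    → {in(p1,t2), pkg_at(p4,whs2), truck_at(t2,whs2)}
  through step 1 (load(p1,t2,whs2)): drop {in(p1,t2)}, keep {pkg_at(p4,whs2), truck_at(t2,whs2)}, require {pkg_at(p1,whs2), truck_at(t2,whs2)}
    → {pkg_at(p1,whs2), pkg_at(p4,whs2), truck_at(t2,whs2)}

== RESULT ==
["pkg_at(p1,whs2)", "pkg_at(p4,whs2)", "truck_at(t2,whs2)"]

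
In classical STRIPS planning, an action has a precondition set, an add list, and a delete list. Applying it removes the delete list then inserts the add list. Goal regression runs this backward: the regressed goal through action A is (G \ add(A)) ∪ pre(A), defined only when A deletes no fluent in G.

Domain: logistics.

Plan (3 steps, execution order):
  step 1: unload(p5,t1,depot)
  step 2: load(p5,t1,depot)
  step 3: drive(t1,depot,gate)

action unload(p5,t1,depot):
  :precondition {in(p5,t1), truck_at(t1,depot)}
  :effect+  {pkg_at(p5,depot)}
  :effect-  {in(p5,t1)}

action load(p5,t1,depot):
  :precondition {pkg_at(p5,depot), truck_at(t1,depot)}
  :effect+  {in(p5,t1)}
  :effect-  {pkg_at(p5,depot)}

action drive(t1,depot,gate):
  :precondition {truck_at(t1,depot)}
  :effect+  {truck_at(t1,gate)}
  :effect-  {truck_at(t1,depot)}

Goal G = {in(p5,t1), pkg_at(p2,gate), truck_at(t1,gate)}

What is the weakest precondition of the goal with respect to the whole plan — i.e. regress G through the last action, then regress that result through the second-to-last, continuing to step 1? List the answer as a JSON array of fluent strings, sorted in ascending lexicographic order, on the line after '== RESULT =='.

Regress step by step:
  through step 3 (drive(t1,depot,gate)): drop {truck_at(t1,gate)}, keep {in(p5,t1), pkg_at(p2,gate)}, require {truck_at(t1,depot)}
    → {in(p5,t1), pkg_at(p2,gate), truck_at(t1,depot)}
  through step 2 (load(p5,t1,depot)): drop {in(p5,t1)}, keep {pkg_at(p2,gate), truck_at(t1,depot)}, require {pkg_at(p5,depot), truck_at(t1,depot)}
    → {pkg_at(p2,gate), pkg_at(p5,depot), truck_at(t1,depot)}
  through step 1 (unload(p5,t1,depot)): drop {pkg_at(p5,depot)}, keep {pkg_at(p2,gate), truck_at(t1,depot)}, require {in(p5,t1), truck_at(t1,depot)}
    → {in(p5,t1), pkg_at(p2,gate), truck_at(t1,depot)}

== RESULT ==
["in(p5,t1)", "pkg_at(p2,gate)", "truck_at(t1,depot)"]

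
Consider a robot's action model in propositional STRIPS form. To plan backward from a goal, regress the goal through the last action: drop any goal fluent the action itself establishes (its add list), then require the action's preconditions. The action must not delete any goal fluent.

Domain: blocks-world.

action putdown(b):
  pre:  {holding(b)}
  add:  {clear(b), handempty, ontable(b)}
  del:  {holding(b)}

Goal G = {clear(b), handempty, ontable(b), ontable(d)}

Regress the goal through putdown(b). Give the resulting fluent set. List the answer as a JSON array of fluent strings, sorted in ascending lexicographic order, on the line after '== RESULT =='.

Compute (G \ add) ∪ pre:
  G ∩ del = {}  (empty — regression defined)
  G \ add = {clear(b), handempty, ontable(b), ontable(d)} \ {clear(b), handempty, ontable(b)} = {ontable(d)}
  ∪ pre   = {ontable(d)} ∪ {holding(b)}
          = {holding(b), ontable(d)}

== RESULT ==
["holding(b)", "ontable(d)"]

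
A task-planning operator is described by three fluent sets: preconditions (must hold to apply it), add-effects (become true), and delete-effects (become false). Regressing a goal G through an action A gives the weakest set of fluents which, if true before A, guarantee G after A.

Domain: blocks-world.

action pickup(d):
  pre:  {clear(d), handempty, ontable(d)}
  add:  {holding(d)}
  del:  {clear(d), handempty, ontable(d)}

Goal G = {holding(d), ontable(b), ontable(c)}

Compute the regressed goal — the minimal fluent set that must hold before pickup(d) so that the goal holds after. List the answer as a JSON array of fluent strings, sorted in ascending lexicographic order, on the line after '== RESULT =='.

Regress:
  G ∩ del = {}  (empty — regression defined)
  G \ add = {holding(d), ontable(b), ontable(c)} \ {holding(d)} = {ontable(b), ontable(c)}
  ∪ pre   = {ontable(b), ontable(c)} ∪ {clear(d), handempty, ontable(d)}
          = {clear(d), handempty, ontable(b), ontable(c), ontable(d)}

== RESULT ==
["clear(d)", "handempty", "ontable(b)", "ontable(c)", "ontable(d)"]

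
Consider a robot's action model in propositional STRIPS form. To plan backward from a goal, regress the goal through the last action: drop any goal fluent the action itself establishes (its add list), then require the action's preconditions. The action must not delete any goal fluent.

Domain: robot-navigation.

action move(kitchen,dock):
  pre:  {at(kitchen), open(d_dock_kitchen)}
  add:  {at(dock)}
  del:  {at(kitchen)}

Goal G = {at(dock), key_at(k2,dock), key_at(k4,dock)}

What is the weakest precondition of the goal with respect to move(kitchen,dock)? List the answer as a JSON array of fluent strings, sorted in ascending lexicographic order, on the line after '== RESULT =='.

Regress:
  G ∩ del = {}  (empty — regression defined)
  G \ add = {at(dock), key_at(k2,dock), key_at(k4,dock)} \ {at(dock)} = {key_at(k2,dock), key_at(k4,dock)}
  ∪ pre   = {key_at(k2,dock), key_at(k4,dock)} ∪ {at(kitchen), open(d_dock_kitchen)}
          = {at(kitchen), key_at(k2,dock), key_at(k4,dock), open(d_dock_kitchen)}

== RESULT ==
["at(kitchen)", "key_at(k2,dock)", "key_at(k4,dock)", "open(d_dock_kitchen)"]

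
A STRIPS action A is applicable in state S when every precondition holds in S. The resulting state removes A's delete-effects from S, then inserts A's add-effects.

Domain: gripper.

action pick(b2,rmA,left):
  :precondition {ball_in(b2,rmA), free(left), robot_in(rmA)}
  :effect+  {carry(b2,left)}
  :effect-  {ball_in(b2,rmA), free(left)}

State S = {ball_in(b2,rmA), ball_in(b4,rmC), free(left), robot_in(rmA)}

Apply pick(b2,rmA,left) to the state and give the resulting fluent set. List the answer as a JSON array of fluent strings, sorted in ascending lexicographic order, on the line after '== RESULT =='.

Progress:
  pre ⊆ S: {ball_in(b2,rmA), free(left), robot_in(rmA)} ⊆ S  — applicable
  S \ del = {ball_in(b4,rmC), robot_in(rmA)}
  ∪ add   = {ball_in(b4,rmC), carry(b2,left), robot_in(rmA)}

== RESULT ==
["ball_in(b4,rmC)", "carry(b2,left)", "robot_in(rmA)"]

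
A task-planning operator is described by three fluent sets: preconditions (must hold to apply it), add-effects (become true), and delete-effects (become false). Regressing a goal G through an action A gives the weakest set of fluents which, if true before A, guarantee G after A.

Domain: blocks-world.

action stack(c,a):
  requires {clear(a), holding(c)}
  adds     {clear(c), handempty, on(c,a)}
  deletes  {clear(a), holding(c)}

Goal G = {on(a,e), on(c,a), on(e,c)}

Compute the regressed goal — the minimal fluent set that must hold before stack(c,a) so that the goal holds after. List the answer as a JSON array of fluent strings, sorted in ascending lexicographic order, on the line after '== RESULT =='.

Compute (G \ add) ∪ pre:
  G ∩ del = {}  (empty — regression defined)
  G \ add = {on(a,e), on(c,a), on(e,c)} \ {clear(c), handempty, on(c,a)} = {on(a,e), on(e,c)}
  ∪ pre   = {on(a,e), on(e,c)} ∪ {clear(a), holding(c)}
          = {clear(a), holding(c), on(a,e), on(e,c)}

== RESULT ==
["clear(a)", "holding(c)", "on(a,e)", "on(e,c)"]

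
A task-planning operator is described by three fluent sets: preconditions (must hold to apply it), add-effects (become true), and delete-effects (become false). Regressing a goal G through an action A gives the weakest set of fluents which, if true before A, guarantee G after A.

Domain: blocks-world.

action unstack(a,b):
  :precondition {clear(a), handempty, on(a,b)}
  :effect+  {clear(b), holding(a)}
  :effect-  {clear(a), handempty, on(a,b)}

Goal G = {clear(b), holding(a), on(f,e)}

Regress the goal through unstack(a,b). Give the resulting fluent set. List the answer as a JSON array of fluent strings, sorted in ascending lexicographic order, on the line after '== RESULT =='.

Regress:
  G ∩ del = {}  (empty — regression defined)
  G \ add = {clear(b), holding(a), on(f,e)} \ {clear(b), holding(a)} = {on(f,e)}
  ∪ pre   = {on(f,e)} ∪ {clear(a), handempty, on(a,b)}
          = {clear(a), handempty, on(a,b), on(f,e)}

== RESULT ==
["clear(a)", "handempty", "on(a,b)", "on(f,e)"]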